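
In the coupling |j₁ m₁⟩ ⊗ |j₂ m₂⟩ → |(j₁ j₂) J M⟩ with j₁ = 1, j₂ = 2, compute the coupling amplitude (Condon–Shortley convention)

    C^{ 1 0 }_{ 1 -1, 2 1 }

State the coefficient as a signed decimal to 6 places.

√[3·2!0!2!/5! · 0!2!3!1!1!1!] = √(6/5)
  +(−1)^2/∏(2,0,0,1,0,1)! = 1/2  (running 1/2)
⟨..|..⟩ = √(6/5)·(1/2) = +0.547723

+√(3/10) ≈ +0.547723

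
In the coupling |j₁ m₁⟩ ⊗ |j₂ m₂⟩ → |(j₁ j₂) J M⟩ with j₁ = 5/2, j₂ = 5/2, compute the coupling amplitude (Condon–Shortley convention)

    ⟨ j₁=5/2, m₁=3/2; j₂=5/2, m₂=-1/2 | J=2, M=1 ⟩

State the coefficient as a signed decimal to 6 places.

−√(1/7) = -0.377964

√[5·3!2!2!/8! · 4!1!2!3!3!1!] = √(36/7)
  +(−1)^0/∏(0,3,1,2,1,0)! = 1/12  (running 1/12)
  +(−1)^1/∏(1,2,0,1,2,1)! = -1/4  (running -1/6)
⟨..|..⟩ = √(36/7)·(-1/6) = -0.377964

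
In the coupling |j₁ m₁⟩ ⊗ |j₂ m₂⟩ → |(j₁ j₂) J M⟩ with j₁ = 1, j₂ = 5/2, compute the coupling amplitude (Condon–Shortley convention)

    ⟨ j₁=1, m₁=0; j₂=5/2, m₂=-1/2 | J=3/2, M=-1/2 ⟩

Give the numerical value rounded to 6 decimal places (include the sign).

-0.632456

√[4·2!0!3!/6! · 1!1!2!3!1!2!] = √(8/5)
  +(−1)^1/∏(1,1,0,1,0,2)! = -1/2  (running -1/2)
⟨..|..⟩ = √(8/5)·(-1/2) = -0.632456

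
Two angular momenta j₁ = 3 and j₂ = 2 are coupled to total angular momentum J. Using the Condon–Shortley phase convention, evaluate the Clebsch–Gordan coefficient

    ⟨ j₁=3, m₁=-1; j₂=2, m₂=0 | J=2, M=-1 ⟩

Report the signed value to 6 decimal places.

j₁+j₂−J=3  J+j₁−j₂=3  J−j₁+j₂=1  j₁+j₂+J+1=8
(j₁±m₁, j₂±m₂, J±M) = (2,4,2,2,1,3)
P² = 36/7
sum k=1..2:
  [1] −1/12 = -1/12
  [2] +1/4 = 1/4
S = 1/6
C² = P²·S² = 1/7 ; C = +0.377964

+√(1/7) ≈ +0.377964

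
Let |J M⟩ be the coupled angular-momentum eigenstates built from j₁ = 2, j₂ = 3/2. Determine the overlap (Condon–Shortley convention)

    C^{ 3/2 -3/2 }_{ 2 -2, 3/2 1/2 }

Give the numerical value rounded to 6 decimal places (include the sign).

+√(2/5) ≈ +0.632456

j₁+j₂−J=2  J+j₁−j₂=2  J−j₁+j₂=1  j₁+j₂+J+1=6
(j₁±m₁, j₂±m₂, J±M) = (0,4,2,1,0,3)
P² = 32/5
sum k=2..2:
  [2] +1/4 = 1/4
S = 1/4
C² = P²·S² = 2/5 ; C = +0.632456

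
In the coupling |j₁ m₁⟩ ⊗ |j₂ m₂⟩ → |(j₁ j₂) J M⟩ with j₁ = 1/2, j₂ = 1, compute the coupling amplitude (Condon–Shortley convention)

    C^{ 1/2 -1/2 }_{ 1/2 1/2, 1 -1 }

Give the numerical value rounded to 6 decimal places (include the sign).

j₁+j₂−J=1  J+j₁−j₂=0  J−j₁+j₂=1  j₁+j₂+J+1=3
(j₁±m₁, j₂±m₂, J±M) = (1,0,0,2,0,1)
P² = 2/3
sum k=0..0:
  [0] +1/1 = 1
S = 1
C² = P²·S² = 2/3 ; C = +0.816497

+√(2/3) ≈ +0.816497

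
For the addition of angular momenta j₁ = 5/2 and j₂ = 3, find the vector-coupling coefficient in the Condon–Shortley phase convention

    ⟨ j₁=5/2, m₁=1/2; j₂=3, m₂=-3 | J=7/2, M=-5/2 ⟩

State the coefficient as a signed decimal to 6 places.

+√(3/7) = +0.654654

triangle: 2!·3!·4!/10! = 288/3628800
(j±m)!: 3!·2!·0!·6!·1!·6! = 6220800
prefactor² = (2J+1)·Δ·N² = 27648/7
  k=0: +1/(0!·2!·2!·0!·1!·4!) = 1/96
Σ = 1/96  ⇒  CG² = 27648/7·1/96² = 3/7
CG = +√(3/7) = +0.654654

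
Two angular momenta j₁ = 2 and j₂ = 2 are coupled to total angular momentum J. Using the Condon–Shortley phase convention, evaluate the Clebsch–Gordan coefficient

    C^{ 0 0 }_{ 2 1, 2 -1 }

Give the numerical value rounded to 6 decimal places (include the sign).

√[1·4!0!0!/5! · 3!1!1!3!0!0!] = √(36/5)
  +(−1)^1/∏(1,3,0,0,0,0)! = -1/6  (running -1/6)
⟨..|..⟩ = √(36/5)·(-1/6) = -0.447214

-0.447214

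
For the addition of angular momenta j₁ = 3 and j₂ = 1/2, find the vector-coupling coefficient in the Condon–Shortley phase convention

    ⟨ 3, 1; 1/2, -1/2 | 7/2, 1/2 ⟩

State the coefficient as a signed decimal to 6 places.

j₁+j₂−J=0  J+j₁−j₂=6  J−j₁+j₂=1  j₁+j₂+J+1=8
(j₁±m₁, j₂±m₂, J±M) = (4,2,0,1,4,3)
P² = 6912/7
sum k=0..0:
  [0] +1/48 = 1/48
S = 1/48
C² = P²·S² = 3/7 ; C = +0.654654

+√(3/7) = +0.654654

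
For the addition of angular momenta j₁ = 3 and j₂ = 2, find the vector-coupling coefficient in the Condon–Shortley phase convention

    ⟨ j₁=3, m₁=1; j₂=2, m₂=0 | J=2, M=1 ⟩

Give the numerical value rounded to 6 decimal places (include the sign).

−√(1/7) ≈ -0.377964

triangle: 3!×3!×1!/8! = 36/40320
(j±m)!: 4!×2!×2!×2!×3!×1! = 1152
prefactor² = (2J+1)×Δ×N² = 36/7
  k=1: −1/(1!×2!×1!×1!×2!×0!) = -1/4
  k=2: +1/(2!×1!×0!×0!×3!×1!) = 1/12
Σ = -1/6  ⇒  CG² = 36/7×(-1/6)² = 1/7
CG = −√(1/7) = -0.377964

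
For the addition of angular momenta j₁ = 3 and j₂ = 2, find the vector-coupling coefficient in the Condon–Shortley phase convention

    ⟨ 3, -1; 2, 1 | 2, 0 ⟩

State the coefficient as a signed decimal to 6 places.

triangle: 3!·3!·1!/8! = 36/40320
(j±m)!: 2!·4!·3!·1!·2!·2! = 1152
prefactor² = (2J+1)·Δ·N² = 36/7
  k=2: +1/(2!·1!·2!·1!·1!·0!) = 1/4
  k=3: −1/(3!·0!·1!·0!·2!·1!) = -1/12
Σ = 1/6  ⇒  CG² = 36/7·1/6² = 1/7
CG = +√(1/7) = +0.377964

+0.377964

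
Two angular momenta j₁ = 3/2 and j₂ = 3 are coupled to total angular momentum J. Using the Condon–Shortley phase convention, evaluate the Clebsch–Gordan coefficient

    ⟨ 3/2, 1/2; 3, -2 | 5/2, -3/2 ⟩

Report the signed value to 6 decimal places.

+√(1/14) = +0.267261

j₁+j₂−J=2  J+j₁−j₂=1  J−j₁+j₂=4  j₁+j₂+J+1=8
(j₁±m₁, j₂±m₂, J±M) = (2,1,1,5,1,4)
P² = 288/7
sum k=0..1:
  [0] +1/12 = 1/12
  [1] −1/24 = -1/24
S = 1/24
C² = P²·S² = 1/14 ; C = +0.267261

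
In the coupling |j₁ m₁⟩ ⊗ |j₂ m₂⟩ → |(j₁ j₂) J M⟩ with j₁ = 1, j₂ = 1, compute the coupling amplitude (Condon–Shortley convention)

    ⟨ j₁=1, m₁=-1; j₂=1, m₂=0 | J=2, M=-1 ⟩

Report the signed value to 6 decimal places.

j₁+j₂−J=0  J+j₁−j₂=2  J−j₁+j₂=2  j₁+j₂+J+1=5
(j₁±m₁, j₂±m₂, J±M) = (0,2,1,1,1,3)
P² = 2
sum k=0..0:
  [0] +1/2 = 1/2
S = 1/2
C² = P²·S² = 1/2 ; C = +0.707107

+0.707107  (= +√(1/2))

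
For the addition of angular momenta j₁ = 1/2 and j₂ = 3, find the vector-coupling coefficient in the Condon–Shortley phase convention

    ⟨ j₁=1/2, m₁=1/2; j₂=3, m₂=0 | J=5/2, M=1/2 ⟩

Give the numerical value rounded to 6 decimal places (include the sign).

j₁+j₂−J=1  J+j₁−j₂=0  J−j₁+j₂=5  j₁+j₂+J+1=7
(j₁±m₁, j₂±m₂, J±M) = (1,0,3,3,3,2)
P² = 432/7
sum k=0..0:
  [0] +1/12 = 1/12
S = 1/12
C² = P²·S² = 3/7 ; C = +0.654654

+0.654654  (= +√(3/7))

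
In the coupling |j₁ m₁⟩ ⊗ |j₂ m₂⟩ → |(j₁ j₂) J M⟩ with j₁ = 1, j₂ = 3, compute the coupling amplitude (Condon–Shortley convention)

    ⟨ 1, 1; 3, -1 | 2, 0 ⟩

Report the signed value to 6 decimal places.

j₁+j₂−J=2  J+j₁−j₂=0  J−j₁+j₂=4  j₁+j₂+J+1=7
(j₁±m₁, j₂±m₂, J±M) = (2,0,2,4,2,2)
P² = 128/7
sum k=0..0:
  [0] +1/8 = 1/8
S = 1/8
C² = P²·S² = 2/7 ; C = +0.534522

+0.534522  (= +√(2/7))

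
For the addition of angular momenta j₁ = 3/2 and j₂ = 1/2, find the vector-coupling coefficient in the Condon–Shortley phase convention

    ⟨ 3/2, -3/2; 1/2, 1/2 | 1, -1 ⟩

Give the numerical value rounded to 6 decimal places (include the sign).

triangle: 1!×2!×0!/4! = 2/24
(j±m)!: 0!×3!×1!×0!×0!×2! = 12
prefactor² = (2J+1)×Δ×N² = 3
  k=1: −1/(1!×0!×2!×0!×0!×0!) = -1/2
Σ = -1/2  ⇒  CG² = 3×(-1/2)² = 3/4
CG = −√(3/4) = -0.866025

−√(3/4) = -0.866025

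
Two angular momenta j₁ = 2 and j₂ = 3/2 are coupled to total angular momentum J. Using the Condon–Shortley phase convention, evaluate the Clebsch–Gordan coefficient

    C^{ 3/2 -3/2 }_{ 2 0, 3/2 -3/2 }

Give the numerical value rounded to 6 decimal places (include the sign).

√[4·2!2!1!/6! · 2!2!0!3!0!3!] = √(16/5)
  +(−1)^0/∏(0,2,2,0,0,1)! = 1/4  (running 1/4)
⟨..|..⟩ = √(16/5)·(1/4) = +0.447214

+0.447214  (= +√(1/5))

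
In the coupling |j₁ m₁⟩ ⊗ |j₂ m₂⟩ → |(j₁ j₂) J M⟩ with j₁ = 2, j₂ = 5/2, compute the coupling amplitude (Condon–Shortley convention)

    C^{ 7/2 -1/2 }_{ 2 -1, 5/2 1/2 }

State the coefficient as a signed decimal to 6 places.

j₁+j₂−J=1  J+j₁−j₂=3  J−j₁+j₂=4  j₁+j₂+J+1=9
(j₁±m₁, j₂±m₂, J±M) = (1,3,3,2,3,4)
P² = 1152/35
sum k=0..1:
  [0] +1/36 = 1/36
  [1] −1/8 = -1/8
S = -7/72
C² = P²·S² = 14/45 ; C = -0.557773

−√(14/45) = -0.557773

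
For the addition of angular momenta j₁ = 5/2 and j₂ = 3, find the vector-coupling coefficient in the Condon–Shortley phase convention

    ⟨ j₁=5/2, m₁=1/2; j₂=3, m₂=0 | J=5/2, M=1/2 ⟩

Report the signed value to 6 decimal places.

triangle: 3!×2!×3!/9! = 72/362880
(j±m)!: 3!×2!×3!×3!×3!×2! = 5184
prefactor² = (2J+1)×Δ×N² = 216/35
  k=0: +1/(0!×3!×2!×3!×0!×0!) = 1/72
  k=1: −1/(1!×2!×1!×2!×1!×1!) = -1/4
  k=2: +1/(2!×1!×0!×1!×2!×2!) = 1/8
Σ = -1/9  ⇒  CG² = 216/35×(-1/9)² = 8/105
CG = −√(8/105) = -0.276026

-0.276026  (= −√(8/105))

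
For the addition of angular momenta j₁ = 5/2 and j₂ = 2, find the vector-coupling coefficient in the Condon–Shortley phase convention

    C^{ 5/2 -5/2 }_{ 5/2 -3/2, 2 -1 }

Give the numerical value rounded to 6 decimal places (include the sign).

j₁+j₂−J=2  J+j₁−j₂=3  J−j₁+j₂=2  j₁+j₂+J+1=8
(j₁±m₁, j₂±m₂, J±M) = (1,4,1,3,0,5)
P² = 432/7
sum k=1..1:
  [1] −1/12 = -1/12
S = -1/12
C² = P²·S² = 3/7 ; C = -0.654654

-0.654654  (= −√(3/7))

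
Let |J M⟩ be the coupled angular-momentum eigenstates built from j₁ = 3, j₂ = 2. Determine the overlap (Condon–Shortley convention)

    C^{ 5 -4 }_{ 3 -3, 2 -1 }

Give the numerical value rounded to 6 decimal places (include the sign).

+0.632456  (= +√(2/5))

j₁+j₂−J=0  J+j₁−j₂=6  J−j₁+j₂=4  j₁+j₂+J+1=11
(j₁±m₁, j₂±m₂, J±M) = (0,6,1,3,1,9)
P² = 7464960
sum k=0..0:
  [0] +1/4320 = 1/4320
S = 1/4320
C² = P²·S² = 2/5 ; C = +0.632456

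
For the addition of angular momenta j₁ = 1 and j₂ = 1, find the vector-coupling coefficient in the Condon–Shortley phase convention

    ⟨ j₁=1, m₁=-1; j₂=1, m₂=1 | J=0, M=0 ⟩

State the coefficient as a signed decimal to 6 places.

j₁+j₂−J=2  J+j₁−j₂=0  J−j₁+j₂=0  j₁+j₂+J+1=3
(j₁±m₁, j₂±m₂, J±M) = (0,2,2,0,0,0)
P² = 4/3
sum k=2..2:
  [2] +1/2 = 1/2
S = 1/2
C² = P²·S² = 1/3 ; C = +0.577350

+0.577350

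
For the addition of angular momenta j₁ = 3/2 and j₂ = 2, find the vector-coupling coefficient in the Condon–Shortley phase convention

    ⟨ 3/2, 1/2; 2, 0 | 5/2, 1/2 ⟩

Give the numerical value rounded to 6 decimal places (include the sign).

triangle: 1!*2!*3!/7! = 12/5040
(j±m)!: 2!*1!*2!*2!*3!*2! = 96
prefactor² = (2J+1)*Δ*N² = 48/35
  k=0: +1/(0!*1!*1!*2!*1!*1!) = 1/2
  k=1: −1/(1!*0!*0!*1!*2!*2!) = -1/4
Σ = 1/4  ⇒  CG² = 48/35*1/4² = 3/35
CG = +√(3/35) = +0.292770

+√(3/35) = +0.292770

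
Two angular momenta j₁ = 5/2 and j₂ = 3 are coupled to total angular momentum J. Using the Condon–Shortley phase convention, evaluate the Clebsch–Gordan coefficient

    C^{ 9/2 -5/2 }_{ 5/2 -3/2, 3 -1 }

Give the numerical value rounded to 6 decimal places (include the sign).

-0.317821

√[10·1!4!5!/11! · 1!4!2!4!2!7!] = √(92160/11)
  +(−1)^0/∏(0,1,4,2,0,3)! = 1/288  (running 1/288)
  +(−1)^1/∏(1,0,3,1,1,4)! = -1/144  (running -1/288)
⟨..|..⟩ = √(92160/11)·(-1/288) = -0.317821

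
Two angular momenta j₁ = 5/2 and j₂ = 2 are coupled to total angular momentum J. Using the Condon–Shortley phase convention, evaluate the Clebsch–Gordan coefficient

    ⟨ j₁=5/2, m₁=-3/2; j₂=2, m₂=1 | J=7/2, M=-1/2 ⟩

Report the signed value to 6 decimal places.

−√(121/315) ≈ -0.619780

√[8·1!4!3!/9! · 1!4!3!1!3!4!] = √(2304/35)
  +(−1)^0/∏(0,1,4,3,0,0)! = 1/144  (running 1/144)
  +(−1)^1/∏(1,0,3,2,1,1)! = -1/12  (running -11/144)
⟨..|..⟩ = √(2304/35)·(-11/144) = -0.619780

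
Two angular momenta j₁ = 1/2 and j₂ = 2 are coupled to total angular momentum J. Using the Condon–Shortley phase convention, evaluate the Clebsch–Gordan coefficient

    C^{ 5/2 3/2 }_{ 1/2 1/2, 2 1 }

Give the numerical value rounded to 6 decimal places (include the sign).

j₁+j₂−J=0  J+j₁−j₂=1  J−j₁+j₂=4  j₁+j₂+J+1=6
(j₁±m₁, j₂±m₂, J±M) = (1,0,3,1,4,1)
P² = 144/5
sum k=0..0:
  [0] +1/6 = 1/6
S = 1/6
C² = P²·S² = 4/5 ; C = +0.894427

+√(4/5) = +0.894427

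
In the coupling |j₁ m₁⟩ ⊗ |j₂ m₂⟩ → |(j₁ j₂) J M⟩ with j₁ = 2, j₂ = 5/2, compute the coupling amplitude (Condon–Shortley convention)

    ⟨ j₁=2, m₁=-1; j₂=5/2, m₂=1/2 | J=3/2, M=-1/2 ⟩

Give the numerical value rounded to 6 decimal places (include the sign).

triangle: 3!·1!·2!/7! = 12/5040
(j±m)!: 1!·3!·3!·2!·1!·2! = 144
prefactor² = (2J+1)·Δ·N² = 48/35
  k=2: +1/(2!·1!·1!·1!·0!·1!) = 1/2
  k=3: −1/(3!·0!·0!·0!·1!·2!) = -1/12
Σ = 5/12  ⇒  CG² = 48/35·5/12² = 5/21
CG = +√(5/21) = +0.487950

+√(5/21) ≈ +0.487950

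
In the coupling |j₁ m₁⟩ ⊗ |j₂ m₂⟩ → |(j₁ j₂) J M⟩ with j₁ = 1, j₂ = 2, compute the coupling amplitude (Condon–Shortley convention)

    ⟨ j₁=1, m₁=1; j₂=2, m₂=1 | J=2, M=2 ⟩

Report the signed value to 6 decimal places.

triangle: 1!×1!×3!/6! = 6/720
(j±m)!: 2!×0!×3!×1!×4!×0! = 288
prefactor² = (2J+1)×Δ×N² = 12
  k=0: +1/(0!×1!×0!×3!×1!×0!) = 1/6
Σ = 1/6  ⇒  CG² = 12×1/6² = 1/3
CG = +√(1/3) = +0.577350

+0.577350  (= +√(1/3))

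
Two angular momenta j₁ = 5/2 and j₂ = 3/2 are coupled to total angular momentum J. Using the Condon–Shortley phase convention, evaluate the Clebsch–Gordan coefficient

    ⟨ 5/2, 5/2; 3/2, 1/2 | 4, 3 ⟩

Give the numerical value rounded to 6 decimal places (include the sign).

j₁+j₂−J=0  J+j₁−j₂=5  J−j₁+j₂=3  j₁+j₂+J+1=9
(j₁±m₁, j₂±m₂, J±M) = (5,0,2,1,7,1)
P² = 21600
sum k=0..0:
  [0] +1/240 = 1/240
S = 1/240
C² = P²·S² = 3/8 ; C = +0.612372

+0.612372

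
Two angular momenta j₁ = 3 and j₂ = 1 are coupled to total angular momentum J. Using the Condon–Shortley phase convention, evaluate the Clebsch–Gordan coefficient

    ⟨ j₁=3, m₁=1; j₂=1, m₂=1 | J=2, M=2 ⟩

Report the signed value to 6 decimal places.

triangle: 2!×4!×0!/7! = 48/5040
(j±m)!: 4!×2!×2!×0!×4!×0! = 2304
prefactor² = (2J+1)×Δ×N² = 768/7
  k=2: +1/(2!×0!×0!×0!×4!×0!) = 1/48
Σ = 1/48  ⇒  CG² = 768/7×1/48² = 1/21
CG = +√(1/21) = +0.218218

+0.218218  (= +√(1/21))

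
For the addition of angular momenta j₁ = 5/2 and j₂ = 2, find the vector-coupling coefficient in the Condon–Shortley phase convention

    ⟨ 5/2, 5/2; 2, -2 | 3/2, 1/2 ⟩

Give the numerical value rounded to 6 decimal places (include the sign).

+√(8/21) ≈ +0.617213

triangle: 3!×2!×1!/7! = 12/5040
(j±m)!: 5!×0!×0!×4!×2!×1! = 5760
prefactor² = (2J+1)×Δ×N² = 384/7
  k=0: +1/(0!×3!×0!×0!×2!×1!) = 1/12
Σ = 1/12  ⇒  CG² = 384/7×1/12² = 8/21
CG = +√(8/21) = +0.617213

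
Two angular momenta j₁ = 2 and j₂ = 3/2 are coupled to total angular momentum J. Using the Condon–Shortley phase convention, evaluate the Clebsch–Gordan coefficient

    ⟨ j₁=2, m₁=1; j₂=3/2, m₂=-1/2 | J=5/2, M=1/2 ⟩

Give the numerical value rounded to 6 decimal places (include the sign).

j₁+j₂−J=1  J+j₁−j₂=3  J−j₁+j₂=2  j₁+j₂+J+1=7
(j₁±m₁, j₂±m₂, J±M) = (3,1,1,2,3,2)
P² = 72/35
sum k=0..1:
  [0] +1/2 = 1/2
  [1] −1/12 = -1/12
S = 5/12
C² = P²·S² = 5/14 ; C = +0.597614

+√(5/14) ≈ +0.597614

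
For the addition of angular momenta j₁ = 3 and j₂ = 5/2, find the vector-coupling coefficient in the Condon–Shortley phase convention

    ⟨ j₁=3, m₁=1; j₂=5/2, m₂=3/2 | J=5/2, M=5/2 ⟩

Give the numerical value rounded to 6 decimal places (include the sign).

+0.534522

triangle: 3!×3!×2!/9! = 72/362880
(j±m)!: 4!×2!×4!×1!×5!×0! = 138240
prefactor² = (2J+1)×Δ×N² = 1152/7
  k=2: +1/(2!×1!×0!×2!×3!×0!) = 1/24
Σ = 1/24  ⇒  CG² = 1152/7×1/24² = 2/7
CG = +√(2/7) = +0.534522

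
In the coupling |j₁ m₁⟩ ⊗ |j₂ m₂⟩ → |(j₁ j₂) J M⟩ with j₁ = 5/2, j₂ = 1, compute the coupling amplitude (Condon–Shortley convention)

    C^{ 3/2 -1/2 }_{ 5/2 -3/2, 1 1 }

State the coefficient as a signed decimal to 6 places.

j₁+j₂−J=2  J+j₁−j₂=3  J−j₁+j₂=0  j₁+j₂+J+1=6
(j₁±m₁, j₂±m₂, J±M) = (1,4,2,0,1,2)
P² = 32/5
sum k=2..2:
  [2] +1/4 = 1/4
S = 1/4
C² = P²·S² = 2/5 ; C = +0.632456

+0.632456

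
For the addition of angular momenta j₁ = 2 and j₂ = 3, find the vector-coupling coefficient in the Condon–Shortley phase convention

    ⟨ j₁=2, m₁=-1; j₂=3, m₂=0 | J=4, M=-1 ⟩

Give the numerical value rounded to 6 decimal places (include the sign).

-0.462910  (= −√(3/14))

triangle: 1!×3!×5!/10! = 720/3628800
(j±m)!: 1!×3!×3!×3!×3!×5! = 155520
prefactor² = (2J+1)×Δ×N² = 1944/7
  k=0: +1/(0!×1!×3!×3!×0!×2!) = 1/72
  k=1: −1/(1!×0!×2!×2!×1!×3!) = -1/24
Σ = -1/36  ⇒  CG² = 1944/7×(-1/36)² = 3/14
CG = −√(3/14) = -0.462910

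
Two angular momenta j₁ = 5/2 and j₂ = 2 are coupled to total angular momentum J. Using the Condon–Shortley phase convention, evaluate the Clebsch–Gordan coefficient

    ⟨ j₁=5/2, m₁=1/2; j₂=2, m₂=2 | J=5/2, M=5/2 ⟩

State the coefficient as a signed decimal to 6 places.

+0.462910

triangle: 2!×3!×2!/8! = 24/40320
(j±m)!: 3!×2!×4!×0!×5!×0! = 34560
prefactor² = (2J+1)×Δ×N² = 864/7
  k=2: +1/(2!×0!×0!×2!×3!×0!) = 1/24
Σ = 1/24  ⇒  CG² = 864/7×1/24² = 3/14
CG = +√(3/14) = +0.462910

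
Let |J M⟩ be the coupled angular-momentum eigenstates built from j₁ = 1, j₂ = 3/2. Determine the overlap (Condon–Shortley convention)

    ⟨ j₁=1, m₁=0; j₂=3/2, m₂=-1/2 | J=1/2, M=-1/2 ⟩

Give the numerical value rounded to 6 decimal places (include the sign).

-0.577350  (= −√(1/3))

triangle: 2!·0!·1!/4! = 2/24
(j±m)!: 1!·1!·1!·2!·0!·1! = 2
prefactor² = (2J+1)·Δ·N² = 1/3
  k=1: −1/(1!·1!·0!·0!·0!·1!) = -1
Σ = -1  ⇒  CG² = 1/3·(-1)² = 1/3
CG = −√(1/3) = -0.577350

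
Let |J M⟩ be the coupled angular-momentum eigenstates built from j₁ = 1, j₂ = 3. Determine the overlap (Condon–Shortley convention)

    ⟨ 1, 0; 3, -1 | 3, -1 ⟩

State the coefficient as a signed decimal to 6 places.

√[7·1!1!5!/8! · 1!1!2!4!2!4!] = √(48)
  +(−1)^0/∏(0,1,1,2,0,3)! = 1/12  (running 1/12)
  +(−1)^1/∏(1,0,0,1,1,4)! = -1/24  (running 1/24)
⟨..|..⟩ = √(48)·(1/24) = +0.288675

+√(1/12) ≈ +0.288675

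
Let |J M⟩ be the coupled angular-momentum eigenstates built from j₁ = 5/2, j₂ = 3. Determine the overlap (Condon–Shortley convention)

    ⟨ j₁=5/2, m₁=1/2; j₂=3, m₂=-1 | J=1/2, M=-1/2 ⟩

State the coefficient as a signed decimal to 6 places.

triangle: 5!×0!×1!/7! = 120/5040
(j±m)!: 3!×2!×2!×4!×0!×1! = 576
prefactor² = (2J+1)×Δ×N² = 192/7
  k=2: +1/(2!×3!×0!×0!×0!×1!) = 1/12
Σ = 1/12  ⇒  CG² = 192/7×1/12² = 4/21
CG = +√(4/21) = +0.436436

+√(4/21) ≈ +0.436436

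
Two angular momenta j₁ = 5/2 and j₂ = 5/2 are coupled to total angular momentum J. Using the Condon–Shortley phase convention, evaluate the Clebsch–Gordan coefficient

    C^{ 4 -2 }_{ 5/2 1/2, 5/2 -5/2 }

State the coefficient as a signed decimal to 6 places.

j₁+j₂−J=1  J+j₁−j₂=4  J−j₁+j₂=4  j₁+j₂+J+1=10
(j₁±m₁, j₂±m₂, J±M) = (3,2,0,5,2,6)
P² = 20736/7
sum k=0..0:
  [0] +1/96 = 1/96
S = 1/96
C² = P²·S² = 9/28 ; C = +0.566947

+0.566947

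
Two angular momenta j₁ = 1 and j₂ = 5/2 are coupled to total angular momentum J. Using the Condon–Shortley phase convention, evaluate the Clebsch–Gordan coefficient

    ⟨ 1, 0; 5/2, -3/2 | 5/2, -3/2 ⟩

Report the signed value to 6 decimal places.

+0.507093

triangle: 1!*1!*4!/7! = 24/5040
(j±m)!: 1!*1!*1!*4!*1!*4! = 576
prefactor² = (2J+1)*Δ*N² = 576/35
  k=0: +1/(0!*1!*1!*1!*0!*3!) = 1/6
  k=1: −1/(1!*0!*0!*0!*1!*4!) = -1/24
Σ = 1/8  ⇒  CG² = 576/35*1/8² = 9/35
CG = +√(9/35) = +0.507093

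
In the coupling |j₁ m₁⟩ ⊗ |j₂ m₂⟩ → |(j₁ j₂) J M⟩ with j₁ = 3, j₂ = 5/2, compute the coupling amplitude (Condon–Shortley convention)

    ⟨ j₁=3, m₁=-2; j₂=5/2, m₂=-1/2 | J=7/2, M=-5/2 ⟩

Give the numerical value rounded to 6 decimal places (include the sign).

triangle: 2!*4!*3!/10! = 288/3628800
(j±m)!: 1!*5!*2!*3!*1!*6! = 1036800
prefactor² = (2J+1)*Δ*N² = 4608/7
  k=1: −1/(1!*1!*4!*1!*0!*2!) = -1/48
  k=2: +1/(2!*0!*3!*0!*1!*3!) = 1/72
Σ = -1/144  ⇒  CG² = 4608/7*(-1/144)² = 2/63
CG = −√(2/63) = -0.178174

-0.178174  (= −√(2/63))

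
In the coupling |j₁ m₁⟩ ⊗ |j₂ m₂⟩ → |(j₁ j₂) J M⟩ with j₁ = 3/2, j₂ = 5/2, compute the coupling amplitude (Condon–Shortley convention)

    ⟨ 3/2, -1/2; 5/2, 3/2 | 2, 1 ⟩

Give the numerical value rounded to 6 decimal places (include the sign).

√[5·2!1!3!/7! · 1!2!4!1!3!1!] = √(24/7)
  +(−1)^1/∏(1,1,1,3,0,0)! = -1/6  (running -1/6)
  +(−1)^2/∏(2,0,0,2,1,1)! = 1/4  (running 1/12)
⟨..|..⟩ = √(24/7)·(1/12) = +0.154303

+√(1/42) = +0.154303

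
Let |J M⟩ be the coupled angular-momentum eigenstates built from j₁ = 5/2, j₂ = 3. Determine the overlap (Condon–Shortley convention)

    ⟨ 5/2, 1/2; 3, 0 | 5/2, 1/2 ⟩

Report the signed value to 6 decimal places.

-0.276026  (= −√(8/105))

triangle: 3!×2!×3!/9! = 72/362880
(j±m)!: 3!×2!×3!×3!×3!×2! = 5184
prefactor² = (2J+1)×Δ×N² = 216/35
  k=0: +1/(0!×3!×2!×3!×0!×0!) = 1/72
  k=1: −1/(1!×2!×1!×2!×1!×1!) = -1/4
  k=2: +1/(2!×1!×0!×1!×2!×2!) = 1/8
Σ = -1/9  ⇒  CG² = 216/35×(-1/9)² = 8/105
CG = −√(8/105) = -0.276026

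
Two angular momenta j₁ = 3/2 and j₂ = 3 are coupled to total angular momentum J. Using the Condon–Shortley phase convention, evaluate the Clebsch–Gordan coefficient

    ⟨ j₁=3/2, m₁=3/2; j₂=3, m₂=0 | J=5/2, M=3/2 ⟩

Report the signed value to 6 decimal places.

triangle: 2!×1!×4!/8! = 48/40320
(j±m)!: 3!×0!×3!×3!×4!×1! = 5184
prefactor² = (2J+1)×Δ×N² = 1296/35
  k=0: +1/(0!×2!×0!×3!×1!×1!) = 1/12
Σ = 1/12  ⇒  CG² = 1296/35×1/12² = 9/35
CG = +√(9/35) = +0.507093

+0.507093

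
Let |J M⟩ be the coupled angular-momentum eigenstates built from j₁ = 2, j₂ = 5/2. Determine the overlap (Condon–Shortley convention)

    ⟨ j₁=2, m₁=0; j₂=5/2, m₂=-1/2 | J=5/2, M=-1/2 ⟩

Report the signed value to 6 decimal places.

triangle: 2!×2!×3!/8! = 24/40320
(j±m)!: 2!×2!×2!×3!×2!×3! = 576
prefactor² = (2J+1)×Δ×N² = 72/35
  k=0: +1/(0!×2!×2!×2!×0!×1!) = 1/8
  k=1: −1/(1!×1!×1!×1!×1!×2!) = -1/2
  k=2: +1/(2!×0!×0!×0!×2!×3!) = 1/24
Σ = -1/3  ⇒  CG² = 72/35×(-1/3)² = 8/35
CG = −√(8/35) = -0.478091

-0.478091  (= −√(8/35))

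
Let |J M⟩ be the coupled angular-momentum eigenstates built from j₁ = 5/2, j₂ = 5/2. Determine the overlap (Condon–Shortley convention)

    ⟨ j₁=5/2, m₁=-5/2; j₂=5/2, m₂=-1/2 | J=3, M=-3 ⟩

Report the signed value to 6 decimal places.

√[7·2!3!3!/9! · 0!5!2!3!0!6!] = √(1440)
  +(−1)^2/∏(2,0,3,0,0,3)! = 1/72  (running 1/72)
⟨..|..⟩ = √(1440)·(1/72) = +0.527046

+√(5/18) = +0.527046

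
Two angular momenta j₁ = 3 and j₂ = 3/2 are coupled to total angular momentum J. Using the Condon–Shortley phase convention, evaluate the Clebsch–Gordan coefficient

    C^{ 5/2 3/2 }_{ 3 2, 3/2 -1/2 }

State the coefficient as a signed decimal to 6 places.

j₁+j₂−J=2  J+j₁−j₂=4  J−j₁+j₂=1  j₁+j₂+J+1=8
(j₁±m₁, j₂±m₂, J±M) = (5,1,1,2,4,1)
P² = 288/7
sum k=0..1:
  [0] +1/12 = 1/12
  [1] −1/24 = -1/24
S = 1/24
C² = P²·S² = 1/14 ; C = +0.267261

+0.267261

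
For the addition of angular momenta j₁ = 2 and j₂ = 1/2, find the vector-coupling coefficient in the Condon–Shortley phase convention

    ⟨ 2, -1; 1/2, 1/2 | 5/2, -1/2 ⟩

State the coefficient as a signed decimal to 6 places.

+√(2/5) = +0.632456

triangle: 0!·4!·1!/6! = 24/720
(j±m)!: 1!·3!·1!·0!·2!·3! = 72
prefactor² = (2J+1)·Δ·N² = 72/5
  k=0: +1/(0!·0!·3!·1!·1!·0!) = 1/6
Σ = 1/6  ⇒  CG² = 72/5·1/6² = 2/5
CG = +√(2/5) = +0.632456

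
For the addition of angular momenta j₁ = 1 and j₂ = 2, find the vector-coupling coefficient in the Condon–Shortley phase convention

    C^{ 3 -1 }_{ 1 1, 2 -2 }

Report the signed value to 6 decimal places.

+0.258199

j₁+j₂−J=0  J+j₁−j₂=2  J−j₁+j₂=4  j₁+j₂+J+1=7
(j₁±m₁, j₂±m₂, J±M) = (2,0,0,4,2,4)
P² = 768/5
sum k=0..0:
  [0] +1/48 = 1/48
S = 1/48
C² = P²·S² = 1/15 ; C = +0.258199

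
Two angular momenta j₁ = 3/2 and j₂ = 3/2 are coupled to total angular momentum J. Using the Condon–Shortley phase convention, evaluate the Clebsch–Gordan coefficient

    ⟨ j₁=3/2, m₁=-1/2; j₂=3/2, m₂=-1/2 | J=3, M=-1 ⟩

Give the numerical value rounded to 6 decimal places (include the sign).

+0.774597  (= +√(3/5))

√[7·0!3!3!/7! · 1!2!1!2!2!4!] = √(48/5)
  +(−1)^0/∏(0,0,2,1,1,2)! = 1/4  (running 1/4)
⟨..|..⟩ = √(48/5)·(1/4) = +0.774597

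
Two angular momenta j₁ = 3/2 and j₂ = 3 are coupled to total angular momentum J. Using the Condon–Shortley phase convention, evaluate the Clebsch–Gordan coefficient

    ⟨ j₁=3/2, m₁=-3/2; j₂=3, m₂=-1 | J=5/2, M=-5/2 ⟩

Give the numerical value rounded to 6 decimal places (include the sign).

j₁+j₂−J=2  J+j₁−j₂=1  J−j₁+j₂=4  j₁+j₂+J+1=8
(j₁±m₁, j₂±m₂, J±M) = (0,3,2,4,0,5)
P² = 1728/7
sum k=2..2:
  [2] +1/48 = 1/48
S = 1/48
C² = P²·S² = 3/28 ; C = +0.327327

+√(3/28) = +0.327327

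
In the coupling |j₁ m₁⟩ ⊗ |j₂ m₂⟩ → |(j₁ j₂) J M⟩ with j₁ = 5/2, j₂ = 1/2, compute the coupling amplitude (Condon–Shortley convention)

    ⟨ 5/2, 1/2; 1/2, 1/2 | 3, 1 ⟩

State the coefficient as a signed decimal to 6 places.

j₁+j₂−J=0  J+j₁−j₂=5  J−j₁+j₂=1  j₁+j₂+J+1=7
(j₁±m₁, j₂±m₂, J±M) = (3,2,1,0,4,2)
P² = 96
sum k=0..0:
  [0] +1/12 = 1/12
S = 1/12
C² = P²·S² = 2/3 ; C = +0.816497

+√(2/3) = +0.816497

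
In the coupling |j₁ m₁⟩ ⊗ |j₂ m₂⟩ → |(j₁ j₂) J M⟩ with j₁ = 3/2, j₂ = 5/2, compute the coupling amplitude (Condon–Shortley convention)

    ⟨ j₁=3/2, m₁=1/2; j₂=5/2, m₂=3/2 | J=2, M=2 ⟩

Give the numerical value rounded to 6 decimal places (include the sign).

−√(8/21) = -0.617213

triangle: 2!×1!×3!/7! = 12/5040
(j±m)!: 2!×1!×4!×1!×4!×0! = 1152
prefactor² = (2J+1)×Δ×N² = 96/7
  k=1: −1/(1!×1!×0!×3!×1!×0!) = -1/6
Σ = -1/6  ⇒  CG² = 96/7×(-1/6)² = 8/21
CG = −√(8/21) = -0.617213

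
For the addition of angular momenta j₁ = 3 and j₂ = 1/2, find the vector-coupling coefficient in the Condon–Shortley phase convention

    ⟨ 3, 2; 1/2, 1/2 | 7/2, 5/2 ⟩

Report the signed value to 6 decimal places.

triangle: 0!*6!*1!/8! = 720/40320
(j±m)!: 5!*1!*1!*0!*6!*1! = 86400
prefactor² = (2J+1)*Δ*N² = 86400/7
  k=0: +1/(0!*0!*1!*1!*5!*0!) = 1/120
Σ = 1/120  ⇒  CG² = 86400/7*1/120² = 6/7
CG = +√(6/7) = +0.925820

+0.925820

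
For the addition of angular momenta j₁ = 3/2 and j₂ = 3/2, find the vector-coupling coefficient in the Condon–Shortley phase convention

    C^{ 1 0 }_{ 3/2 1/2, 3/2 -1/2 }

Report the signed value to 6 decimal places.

j₁+j₂−J=2  J+j₁−j₂=1  J−j₁+j₂=1  j₁+j₂+J+1=5
(j₁±m₁, j₂±m₂, J±M) = (2,1,1,2,1,1)
P² = 1/5
sum k=0..1:
  [0] +1/2 = 1/2
  [1] −1/1 = -1
S = -1/2
C² = P²·S² = 1/20 ; C = -0.223607

−√(1/20) ≈ -0.223607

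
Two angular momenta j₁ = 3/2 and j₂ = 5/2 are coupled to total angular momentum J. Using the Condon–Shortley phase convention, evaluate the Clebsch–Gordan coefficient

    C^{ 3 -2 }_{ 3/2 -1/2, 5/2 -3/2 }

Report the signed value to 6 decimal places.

+0.288675

j₁+j₂−J=1  J+j₁−j₂=2  J−j₁+j₂=4  j₁+j₂+J+1=8
(j₁±m₁, j₂±m₂, J±M) = (1,2,1,4,1,5)
P² = 48
sum k=0..1:
  [0] +1/12 = 1/12
  [1] −1/24 = -1/24
S = 1/24
C² = P²·S² = 1/12 ; C = +0.288675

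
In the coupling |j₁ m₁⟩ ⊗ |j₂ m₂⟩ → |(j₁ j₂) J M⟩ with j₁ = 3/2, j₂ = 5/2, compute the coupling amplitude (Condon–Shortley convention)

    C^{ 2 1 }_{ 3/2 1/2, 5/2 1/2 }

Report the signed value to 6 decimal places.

triangle: 2!·1!·3!/7! = 12/5040
(j±m)!: 2!·1!·3!·2!·3!·1! = 144
prefactor² = (2J+1)·Δ·N² = 12/7
  k=0: +1/(0!·2!·1!·3!·0!·0!) = 1/12
  k=1: −1/(1!·1!·0!·2!·1!·1!) = -1/2
Σ = -5/12  ⇒  CG² = 12/7·(-5/12)² = 25/84
CG = −√(25/84) = -0.545545

-0.545545  (= −√(25/84))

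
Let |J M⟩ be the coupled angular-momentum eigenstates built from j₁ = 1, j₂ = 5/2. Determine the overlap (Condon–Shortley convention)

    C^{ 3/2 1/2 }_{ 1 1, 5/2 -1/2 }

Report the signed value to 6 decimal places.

+√(1/5) = +0.447214

√[4·2!0!3!/6! · 2!0!2!3!2!1!] = √(16/5)
  +(−1)^0/∏(0,2,0,2,0,1)! = 1/4  (running 1/4)
⟨..|..⟩ = √(16/5)·(1/4) = +0.447214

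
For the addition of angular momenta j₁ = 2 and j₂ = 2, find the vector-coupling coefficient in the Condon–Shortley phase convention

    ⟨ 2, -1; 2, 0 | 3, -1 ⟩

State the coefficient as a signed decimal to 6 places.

√[7·1!3!3!/8! · 1!3!2!2!2!4!] = √(36/5)
  +(−1)^0/∏(0,1,3,2,0,1)! = 1/12  (running 1/12)
  +(−1)^1/∏(1,0,2,1,1,2)! = -1/4  (running -1/6)
⟨..|..⟩ = √(36/5)·(-1/6) = -0.447214

-0.447214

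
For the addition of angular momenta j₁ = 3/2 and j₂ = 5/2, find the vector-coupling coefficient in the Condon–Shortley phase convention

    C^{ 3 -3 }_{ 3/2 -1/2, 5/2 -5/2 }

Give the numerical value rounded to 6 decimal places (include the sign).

triangle: 1!×2!×4!/8! = 48/40320
(j±m)!: 1!×2!×0!×5!×0!×6! = 172800
prefactor² = (2J+1)×Δ×N² = 1440
  k=0: +1/(0!×1!×2!×0!×0!×4!) = 1/48
Σ = 1/48  ⇒  CG² = 1440×1/48² = 5/8
CG = +√(5/8) = +0.790569

+0.790569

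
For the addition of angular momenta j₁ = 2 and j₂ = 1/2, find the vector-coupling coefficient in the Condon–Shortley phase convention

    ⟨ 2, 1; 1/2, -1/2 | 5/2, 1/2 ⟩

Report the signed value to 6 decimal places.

+√(2/5) ≈ +0.632456

j₁+j₂−J=0  J+j₁−j₂=4  J−j₁+j₂=1  j₁+j₂+J+1=6
(j₁±m₁, j₂±m₂, J±M) = (3,1,0,1,3,2)
P² = 72/5
sum k=0..0:
  [0] +1/6 = 1/6
S = 1/6
C² = P²·S² = 2/5 ; C = +0.632456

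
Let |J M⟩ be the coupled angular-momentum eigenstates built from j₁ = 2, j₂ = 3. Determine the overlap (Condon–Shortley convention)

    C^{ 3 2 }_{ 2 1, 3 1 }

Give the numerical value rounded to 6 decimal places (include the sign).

−√(1/4) = -0.500000

triangle: 2!·2!·4!/9! = 96/362880
(j±m)!: 3!·1!·4!·2!·5!·1! = 34560
prefactor² = (2J+1)·Δ·N² = 64
  k=0: +1/(0!·2!·1!·4!·1!·0!) = 1/48
  k=1: −1/(1!·1!·0!·3!·2!·1!) = -1/12
Σ = -1/16  ⇒  CG² = 64·(-1/16)² = 1/4
CG = −√(1/4) = -0.500000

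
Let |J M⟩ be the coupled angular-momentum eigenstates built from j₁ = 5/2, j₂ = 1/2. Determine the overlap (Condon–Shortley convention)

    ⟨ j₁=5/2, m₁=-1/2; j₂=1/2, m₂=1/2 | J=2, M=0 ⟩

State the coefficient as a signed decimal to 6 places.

-0.707107  (= −√(1/2))

triangle: 1!*4!*0!/6! = 24/720
(j±m)!: 2!*3!*1!*0!*2!*2! = 48
prefactor² = (2J+1)*Δ*N² = 8
  k=1: −1/(1!*0!*2!*0!*2!*0!) = -1/4
Σ = -1/4  ⇒  CG² = 8*(-1/4)² = 1/2
CG = −√(1/2) = -0.707107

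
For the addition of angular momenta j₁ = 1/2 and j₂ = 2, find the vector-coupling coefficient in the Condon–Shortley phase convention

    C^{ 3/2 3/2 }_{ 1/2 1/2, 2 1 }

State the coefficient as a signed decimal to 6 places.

triangle: 1!·0!·3!/5! = 6/120
(j±m)!: 1!·0!·3!·1!·3!·0! = 36
prefactor² = (2J+1)·Δ·N² = 36/5
  k=0: +1/(0!·1!·0!·3!·0!·0!) = 1/6
Σ = 1/6  ⇒  CG² = 36/5·1/6² = 1/5
CG = +√(1/5) = +0.447214

+0.447214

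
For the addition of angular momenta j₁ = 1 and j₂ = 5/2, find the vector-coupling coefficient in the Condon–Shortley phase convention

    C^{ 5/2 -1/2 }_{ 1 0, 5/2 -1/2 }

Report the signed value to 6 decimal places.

triangle: 1!*1!*4!/7! = 24/5040
(j±m)!: 1!*1!*2!*3!*2!*3! = 144
prefactor² = (2J+1)*Δ*N² = 144/35
  k=0: +1/(0!*1!*1!*2!*0!*2!) = 1/4
  k=1: −1/(1!*0!*0!*1!*1!*3!) = -1/6
Σ = 1/12  ⇒  CG² = 144/35*1/12² = 1/35
CG = +√(1/35) = +0.169031

+0.169031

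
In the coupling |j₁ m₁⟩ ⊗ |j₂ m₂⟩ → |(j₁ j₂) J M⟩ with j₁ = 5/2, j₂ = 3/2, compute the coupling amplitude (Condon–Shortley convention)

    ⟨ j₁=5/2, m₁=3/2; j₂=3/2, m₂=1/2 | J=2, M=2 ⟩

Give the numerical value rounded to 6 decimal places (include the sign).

-0.617213  (= −√(8/21))

√[5·2!3!1!/7! · 4!1!2!1!4!0!] = √(96/7)
  +(−1)^1/∏(1,1,0,1,3,0)! = -1/6  (running -1/6)
⟨..|..⟩ = √(96/7)·(-1/6) = -0.617213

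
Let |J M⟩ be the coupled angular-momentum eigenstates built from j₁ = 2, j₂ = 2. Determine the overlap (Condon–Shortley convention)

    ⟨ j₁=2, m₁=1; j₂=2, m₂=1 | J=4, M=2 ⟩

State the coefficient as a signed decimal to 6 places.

+0.755929  (= +√(4/7))

√[9·0!4!4!/9! · 3!1!3!1!6!2!] = √(5184/7)
  +(−1)^0/∏(0,0,1,3,3,1)! = 1/36  (running 1/36)
⟨..|..⟩ = √(5184/7)·(1/36) = +0.755929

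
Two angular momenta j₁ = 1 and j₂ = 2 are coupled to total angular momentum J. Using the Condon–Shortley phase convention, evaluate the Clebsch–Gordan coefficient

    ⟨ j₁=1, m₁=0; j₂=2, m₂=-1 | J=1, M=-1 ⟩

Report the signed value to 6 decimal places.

j₁+j₂−J=2  J+j₁−j₂=0  J−j₁+j₂=2  j₁+j₂+J+1=5
(j₁±m₁, j₂±m₂, J±M) = (1,1,1,3,0,2)
P² = 6/5
sum k=1..1:
  [1] −1/2 = -1/2
S = -1/2
C² = P²·S² = 3/10 ; C = -0.547723

-0.547723  (= −√(3/10))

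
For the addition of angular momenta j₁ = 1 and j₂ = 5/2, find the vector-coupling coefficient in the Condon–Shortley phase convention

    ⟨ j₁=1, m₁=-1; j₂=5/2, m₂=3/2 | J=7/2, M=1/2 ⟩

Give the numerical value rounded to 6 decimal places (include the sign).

j₁+j₂−J=0  J+j₁−j₂=2  J−j₁+j₂=5  j₁+j₂+J+1=8
(j₁±m₁, j₂±m₂, J±M) = (0,2,4,1,4,3)
P² = 2304/7
sum k=0..0:
  [0] +1/48 = 1/48
S = 1/48
C² = P²·S² = 1/7 ; C = +0.377964

+0.377964  (= +√(1/7))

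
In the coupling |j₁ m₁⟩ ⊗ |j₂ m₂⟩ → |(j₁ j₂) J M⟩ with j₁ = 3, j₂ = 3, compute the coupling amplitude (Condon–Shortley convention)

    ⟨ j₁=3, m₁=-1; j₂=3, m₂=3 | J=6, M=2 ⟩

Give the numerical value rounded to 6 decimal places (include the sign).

j₁+j₂−J=0  J+j₁−j₂=6  J−j₁+j₂=6  j₁+j₂+J+1=13
(j₁±m₁, j₂±m₂, J±M) = (2,4,6,0,8,4)
P² = 398131200/11
sum k=0..0:
  [0] +1/34560 = 1/34560
S = 1/34560
C² = P²·S² = 1/33 ; C = +0.174078

+0.174078  (= +√(1/33))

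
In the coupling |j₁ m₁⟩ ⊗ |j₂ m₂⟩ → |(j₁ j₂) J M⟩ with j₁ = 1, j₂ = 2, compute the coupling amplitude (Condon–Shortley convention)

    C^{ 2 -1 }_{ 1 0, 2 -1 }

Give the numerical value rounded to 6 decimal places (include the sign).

triangle: 1!·1!·3!/6! = 6/720
(j±m)!: 1!·1!·1!·3!·1!·3! = 36
prefactor² = (2J+1)·Δ·N² = 3/2
  k=0: +1/(0!·1!·1!·1!·0!·2!) = 1/2
  k=1: −1/(1!·0!·0!·0!·1!·3!) = -1/6
Σ = 1/3  ⇒  CG² = 3/2·1/3² = 1/6
CG = +√(1/6) = +0.408248

+√(1/6) = +0.408248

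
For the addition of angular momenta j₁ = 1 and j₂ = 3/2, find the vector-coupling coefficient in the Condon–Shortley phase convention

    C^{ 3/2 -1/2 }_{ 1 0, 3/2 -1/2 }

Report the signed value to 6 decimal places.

√[4·1!1!2!/5! · 1!1!1!2!1!2!] = √(4/15)
  +(−1)^0/∏(0,1,1,1,0,1)! = 1  (running 1)
  +(−1)^1/∏(1,0,0,0,1,2)! = -1/2  (running 1/2)
⟨..|..⟩ = √(4/15)·(1/2) = +0.258199

+√(1/15) = +0.258199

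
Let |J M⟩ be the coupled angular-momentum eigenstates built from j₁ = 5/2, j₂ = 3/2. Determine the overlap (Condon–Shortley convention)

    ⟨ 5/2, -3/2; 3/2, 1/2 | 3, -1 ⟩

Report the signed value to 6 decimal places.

triangle: 1!×4!×2!/8! = 48/40320
(j±m)!: 1!×4!×2!×1!×2!×4! = 2304
prefactor² = (2J+1)×Δ×N² = 96/5
  k=0: +1/(0!×1!×4!×2!×0!×0!) = 1/48
  k=1: −1/(1!×0!×3!×1!×1!×1!) = -1/6
Σ = -7/48  ⇒  CG² = 96/5×(-7/48)² = 49/120
CG = −√(49/120) = -0.639010

−√(49/120) = -0.639010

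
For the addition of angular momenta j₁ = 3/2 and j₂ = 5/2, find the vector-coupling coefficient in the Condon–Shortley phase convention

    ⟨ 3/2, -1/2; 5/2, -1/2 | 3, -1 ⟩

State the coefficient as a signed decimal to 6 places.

triangle: 1!·2!·4!/8! = 48/40320
(j±m)!: 1!·2!·2!·3!·2!·4! = 1152
prefactor² = (2J+1)·Δ·N² = 48/5
  k=0: +1/(0!·1!·2!·2!·0!·2!) = 1/8
  k=1: −1/(1!·0!·1!·1!·1!·3!) = -1/6
Σ = -1/24  ⇒  CG² = 48/5·(-1/24)² = 1/60
CG = −√(1/60) = -0.129099

-0.129099  (= −√(1/60))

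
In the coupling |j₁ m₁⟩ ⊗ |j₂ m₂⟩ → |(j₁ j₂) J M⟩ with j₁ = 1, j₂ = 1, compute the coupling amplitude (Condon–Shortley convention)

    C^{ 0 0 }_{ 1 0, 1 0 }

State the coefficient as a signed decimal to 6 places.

j₁+j₂−J=2  J+j₁−j₂=0  J−j₁+j₂=0  j₁+j₂+J+1=3
(j₁±m₁, j₂±m₂, J±M) = (1,1,1,1,0,0)
P² = 1/3
sum k=1..1:
  [1] −1/1 = -1
S = -1
C² = P²·S² = 1/3 ; C = -0.577350

-0.577350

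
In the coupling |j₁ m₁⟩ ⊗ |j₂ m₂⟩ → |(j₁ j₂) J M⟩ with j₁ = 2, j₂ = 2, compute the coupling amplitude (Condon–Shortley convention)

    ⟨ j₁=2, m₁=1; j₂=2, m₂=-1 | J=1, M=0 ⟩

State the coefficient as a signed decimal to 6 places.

j₁+j₂−J=3  J+j₁−j₂=1  J−j₁+j₂=1  j₁+j₂+J+1=6
(j₁±m₁, j₂±m₂, J±M) = (3,1,1,3,1,1)
P² = 9/10
sum k=0..1:
  [0] +1/6 = 1/6
  [1] −1/2 = -1/2
S = -1/3
C² = P²·S² = 1/10 ; C = -0.316228

−√(1/10) ≈ -0.316228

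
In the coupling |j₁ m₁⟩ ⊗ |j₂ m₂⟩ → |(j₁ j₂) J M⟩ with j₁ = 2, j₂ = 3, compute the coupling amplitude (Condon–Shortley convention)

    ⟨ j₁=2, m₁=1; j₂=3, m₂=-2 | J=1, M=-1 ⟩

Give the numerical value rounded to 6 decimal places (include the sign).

−√(2/7) ≈ -0.534522

√[3·4!0!2!/7! · 3!1!1!5!0!2!] = √(288/7)
  +(−1)^1/∏(1,3,0,0,0,2)! = -1/12  (running -1/12)
⟨..|..⟩ = √(288/7)·(-1/12) = -0.534522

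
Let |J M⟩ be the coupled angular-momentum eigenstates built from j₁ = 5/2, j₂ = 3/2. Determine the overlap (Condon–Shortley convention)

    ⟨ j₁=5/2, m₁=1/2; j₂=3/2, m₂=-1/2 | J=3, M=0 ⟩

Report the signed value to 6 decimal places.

+√(1/5) = +0.447214

j₁+j₂−J=1  J+j₁−j₂=4  J−j₁+j₂=2  j₁+j₂+J+1=8
(j₁±m₁, j₂±m₂, J±M) = (3,2,1,2,3,3)
P² = 36/5
sum k=0..1:
  [0] +1/4 = 1/4
  [1] −1/12 = -1/12
S = 1/6
C² = P²·S² = 1/5 ; C = +0.447214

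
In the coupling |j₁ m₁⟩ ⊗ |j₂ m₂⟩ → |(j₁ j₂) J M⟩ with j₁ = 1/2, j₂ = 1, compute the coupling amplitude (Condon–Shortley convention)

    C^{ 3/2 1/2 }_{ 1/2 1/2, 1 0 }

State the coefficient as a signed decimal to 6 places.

+0.816497

triangle: 0!×1!×2!/4! = 2/24
(j±m)!: 1!×0!×1!×1!×2!×1! = 2
prefactor² = (2J+1)×Δ×N² = 2/3
  k=0: +1/(0!×0!×0!×1!×1!×1!) = 1
Σ = 1  ⇒  CG² = 2/3×1² = 2/3
CG = +√(2/3) = +0.816497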